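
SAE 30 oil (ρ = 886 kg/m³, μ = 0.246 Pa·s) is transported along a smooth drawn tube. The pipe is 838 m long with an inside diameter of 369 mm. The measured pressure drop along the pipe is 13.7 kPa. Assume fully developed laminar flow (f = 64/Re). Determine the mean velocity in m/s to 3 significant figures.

V ≈ 0.283 m/s

For laminar flow, f = 64/Re with Re = ρVD/μ, so Darcy-Weisbach reduces to ΔP = 32μLV/D². Solving for V: V = ΔP·D²/(32μL) = 1.37e+04·(0.369)²/(32·0.246·838) = 0.2828 m/s.
Check: Re = ρVD/μ = 886·0.2828·0.369/0.246 = 375.8 < 2300, so the laminar assumption holds.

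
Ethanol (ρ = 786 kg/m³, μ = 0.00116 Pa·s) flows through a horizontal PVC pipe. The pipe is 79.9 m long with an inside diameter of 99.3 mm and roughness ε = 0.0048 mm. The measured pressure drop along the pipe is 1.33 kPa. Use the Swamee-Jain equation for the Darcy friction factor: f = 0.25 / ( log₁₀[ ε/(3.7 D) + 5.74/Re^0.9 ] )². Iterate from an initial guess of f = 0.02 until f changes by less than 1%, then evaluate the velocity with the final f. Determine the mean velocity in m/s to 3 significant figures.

Rearranging Darcy-Weisbach: V = √(2·ΔP·D/(f·L·ρ)). With ε/D = 4.8e-06/0.0993 = 4.83e-05, iterate starting from f = 0.02:
  f = 0.02 → V = √(2·1330·0.0993/(0.02·79.9·786)) = 0.4586 m/s; Re = ρVD/μ = 3.086e+04; f → 0.02337
  f = 0.02337 → V = 0.4242 m/s; Re = 2.854e+04; f → 0.0238
  f = 0.0238 → V = 0.4204 m/s; Re = 2.829e+04; f → 0.02385
Converged (Δf/f < 1%). With the final f = 0.02385: V = √(2·1330·0.0993/(0.02385·79.9·786)) = 0.4199 m/s.

V ≈ 0.420 m/s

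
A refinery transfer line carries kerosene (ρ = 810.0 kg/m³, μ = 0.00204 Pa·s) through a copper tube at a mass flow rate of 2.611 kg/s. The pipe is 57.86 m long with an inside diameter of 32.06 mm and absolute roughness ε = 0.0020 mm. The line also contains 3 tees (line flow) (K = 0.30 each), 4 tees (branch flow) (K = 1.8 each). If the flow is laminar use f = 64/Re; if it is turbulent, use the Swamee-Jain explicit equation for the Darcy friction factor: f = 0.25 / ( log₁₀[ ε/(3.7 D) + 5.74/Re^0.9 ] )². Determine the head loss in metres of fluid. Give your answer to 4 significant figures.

h_f ≈ 37.30 m

A = πD²/4 = π(0.03206)²/4 = 0.0008073 m²; mean velocity V = ṁ/(ρA) = 2.611/(810 · 0.0008073) = 3.993 m/s.
Reynolds number Re = ρVD/μ = 810 · 3.993 · 0.03206 / 0.00204 = 5.083e+04.
Re > 4000 → turbulent. Relative roughness ε/D = 2e-06/0.03206 = 6.24e-05. Swamee-Jain: f = 0.25/(log₁₀[6.24e-05/3.7 + 5.74/5.083e+04^0.9])² = 0.25/(log₁₀[1.69e-05 + 0.000334])² = 0.25/(-3.455)² = 0.02094.
Total minor-loss coefficient ΣK = 3·0.3 + 4·1.8 = 8.1.
ΔP = [f·L/D + ΣK]·(ρV²/2) = [0.02094·57.86/0.03206 + 8.1]·(810·3.993²/2) = [37.79 + 8.1]·6458 = 2.964e+05 Pa.
Head loss h_f = ΔP/(ρg) = 2.964e+05/(810·9.81) = 37.30 m.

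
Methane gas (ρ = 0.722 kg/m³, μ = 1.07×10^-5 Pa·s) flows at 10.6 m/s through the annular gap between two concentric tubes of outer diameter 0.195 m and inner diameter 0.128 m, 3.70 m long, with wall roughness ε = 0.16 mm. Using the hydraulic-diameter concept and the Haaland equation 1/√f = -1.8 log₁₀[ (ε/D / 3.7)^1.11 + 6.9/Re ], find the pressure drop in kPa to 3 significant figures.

Hydraulic diameter D_h = 4A/P = D_o - D_i = 0.195 - 0.128 = 0.067 m.
Re = ρVD_h/μ = 0.722·10.6·0.067/1.07e-05 = 4.792e+04.
ε/D_h = 0.00016/0.067 = 0.00239; Haaland gives 1/√f = -1.8 log₁₀[0.000288+0.000144] = 6.057, so f = 0.02726.
ΔP = f(L/D_h)(ρV²/2) = 0.02726·3.7/0.067·40.56 = 61.06 Pa.
ΔP = 0.0611 kPa.

ΔP ≈ 0.0611 kPa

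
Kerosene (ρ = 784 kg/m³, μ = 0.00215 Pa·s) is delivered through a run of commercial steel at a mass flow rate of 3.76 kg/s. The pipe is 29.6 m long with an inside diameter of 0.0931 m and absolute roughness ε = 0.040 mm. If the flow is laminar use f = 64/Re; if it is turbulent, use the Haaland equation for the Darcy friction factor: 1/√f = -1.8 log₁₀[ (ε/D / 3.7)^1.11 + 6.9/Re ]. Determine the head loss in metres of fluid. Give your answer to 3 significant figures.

A = πD²/4 = π(0.0931)²/4 = 0.006808 m²; mean velocity V = ṁ/(ρA) = 3.76/(784 · 0.006808) = 0.7045 m/s.
Reynolds number Re = ρVD/μ = 784 · 0.7045 · 0.0931 / 0.00215 = 2.392e+04.
Re > 4000 → turbulent. Relative roughness ε/D = 4e-05/0.0931 = 0.00043. Haaland: 1/√f = -1.8 log₁₀[(0.00043/3.7)^1.11 + 6.9/2.392e+04] = -1.8 log₁₀[4.29e-05 + 0.000288] = 6.263, so f = 0.02549.
Darcy-Weisbach: ΔP = f(L/D)(ρV²/2) = 0.02549·(29.6/0.0931)·(784·0.7045²/2) = 0.02549·317.9·194.6 = 1577 Pa.
Head loss h_f = ΔP/(ρg) = 1577/(784·9.81) = 0.205 m.

h_f ≈ 0.205 m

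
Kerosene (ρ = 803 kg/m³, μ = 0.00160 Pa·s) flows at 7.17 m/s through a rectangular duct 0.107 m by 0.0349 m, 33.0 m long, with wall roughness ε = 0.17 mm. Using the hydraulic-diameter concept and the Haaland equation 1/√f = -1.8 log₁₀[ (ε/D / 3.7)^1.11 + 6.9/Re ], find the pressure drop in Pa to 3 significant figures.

ΔP ≈ 354000 Pa

Hydraulic diameter D_h = 4A/P = 4·(0.107·0.0349)/(2·(0.107+0.0349)) = 0.01494/0.2838 = 0.05263 m.
Re = ρVD_h/μ = 803·7.17·0.05263/0.0016 = 1.894e+05.
ε/D_h = 0.00017/0.05263 = 0.00323; Haaland gives 1/√f = -1.8 log₁₀[0.000402+3.64e-05] = 6.044, so f = 0.02737.
ΔP = f(L/D_h)(ρV²/2) = 0.02737·33/0.05263·2.064e+04 = 3.543e+05 Pa.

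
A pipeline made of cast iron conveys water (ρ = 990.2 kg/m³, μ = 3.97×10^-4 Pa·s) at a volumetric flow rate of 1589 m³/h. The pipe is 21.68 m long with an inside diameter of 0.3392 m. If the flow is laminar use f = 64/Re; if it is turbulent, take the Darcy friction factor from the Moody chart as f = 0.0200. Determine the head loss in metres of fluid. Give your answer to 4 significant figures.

Q = 1589 m³/h = 1589/3600 = 0.4414 m³/s.
Cross-sectional area A = πD²/4 = π(0.3392)²/4 = 0.09037 m²; mean velocity V = Q/A = 0.4414/0.09037 = 4.884 m/s.
Reynolds number Re = ρVD/μ = 990.2 · 4.884 · 0.3392 / 0.000397 = 4.132e+06.
Re > 4000 → turbulent; use the Moody-chart value f = 0.0200.
Darcy-Weisbach: ΔP = f(L/D)(ρV²/2) = 0.02·(21.68/0.3392)·(990.2·4.884²/2) = 0.02·63.92·1.181e+04 = 1.51e+04 Pa.
Head loss h_f = ΔP/(ρg) = 1.51e+04/(990.2·9.81) = 1.554 m.

h_f ≈ 1.554 m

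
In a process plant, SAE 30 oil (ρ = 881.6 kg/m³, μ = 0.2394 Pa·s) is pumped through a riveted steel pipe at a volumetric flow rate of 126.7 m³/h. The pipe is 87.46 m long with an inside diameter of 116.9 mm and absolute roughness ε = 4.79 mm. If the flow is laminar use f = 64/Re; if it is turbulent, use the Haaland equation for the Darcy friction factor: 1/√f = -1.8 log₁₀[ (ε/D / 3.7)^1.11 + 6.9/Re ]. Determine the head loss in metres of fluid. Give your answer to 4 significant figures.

h_f ≈ 18.59 m

Q = 126.7 m³/h = 126.7/3600 = 0.03519 m³/s.
Cross-sectional area A = πD²/4 = π(0.1169)²/4 = 0.01073 m²; mean velocity V = Q/A = 0.03519/0.01073 = 3.279 m/s.
Reynolds number Re = ρVD/μ = 881.6 · 3.279 · 0.1169 / 0.239 = 1412.
Re < 2300 → laminar flow, so f = 64/Re = 64/1412 = 0.04534 (the turbulent correlation is not needed).
Darcy-Weisbach: ΔP = f(L/D)(ρV²/2) = 0.04534·(87.46/0.1169)·(881.6·3.279²/2) = 0.04534·748.2·4740 = 1.608e+05 Pa.
Head loss h_f = ΔP/(ρg) = 1.608e+05/(881.6·9.81) = 18.59 m.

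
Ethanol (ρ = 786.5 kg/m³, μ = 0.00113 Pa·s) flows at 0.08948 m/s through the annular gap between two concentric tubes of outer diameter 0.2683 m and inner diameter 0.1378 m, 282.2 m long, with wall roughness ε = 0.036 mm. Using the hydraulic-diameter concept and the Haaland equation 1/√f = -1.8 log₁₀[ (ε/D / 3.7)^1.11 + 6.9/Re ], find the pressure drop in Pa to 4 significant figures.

ΔP ≈ 224.7 Pa

Hydraulic diameter D_h = 4A/P = D_o - D_i = 0.2683 - 0.1378 = 0.1305 m.
Re = ρVD_h/μ = 786.5·0.08948·0.1305/0.00113 = 8127.
ε/D_h = 3.6e-05/0.1305 = 0.000276; Haaland gives 1/√f = -1.8 log₁₀[2.62e-05+0.000849] = 5.504, so f = 0.03301.
ΔP = f(L/D_h)(ρV²/2) = 0.03301·282.2/0.1305·3.149 = 224.7 Pa.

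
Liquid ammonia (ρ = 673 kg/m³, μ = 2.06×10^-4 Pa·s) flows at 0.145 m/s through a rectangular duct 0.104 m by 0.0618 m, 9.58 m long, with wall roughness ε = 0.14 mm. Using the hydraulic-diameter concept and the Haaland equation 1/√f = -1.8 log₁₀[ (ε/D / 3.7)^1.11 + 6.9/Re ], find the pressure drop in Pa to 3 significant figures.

Hydraulic diameter D_h = 4A/P = 4·(0.104·0.0618)/(2·(0.104+0.0618)) = 0.02571/0.3316 = 0.07753 m.
Re = ρVD_h/μ = 673·0.145·0.07753/0.000206 = 3.673e+04.
ε/D_h = 0.00014/0.07753 = 0.00181; Haaland gives 1/√f = -1.8 log₁₀[0.000211+0.000188] = 6.119, so f = 0.02671.
ΔP = f(L/D_h)(ρV²/2) = 0.02671·9.58/0.07753·7.075 = 23.35 Pa.

ΔP ≈ 23.4 Pa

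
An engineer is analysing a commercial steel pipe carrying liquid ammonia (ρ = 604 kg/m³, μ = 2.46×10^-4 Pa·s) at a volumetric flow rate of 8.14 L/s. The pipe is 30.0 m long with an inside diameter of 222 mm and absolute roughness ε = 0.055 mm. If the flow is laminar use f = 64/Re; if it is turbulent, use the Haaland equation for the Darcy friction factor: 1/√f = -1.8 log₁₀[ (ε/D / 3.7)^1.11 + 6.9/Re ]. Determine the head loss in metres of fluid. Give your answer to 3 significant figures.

h_f ≈ 0.00565 m

Q = 8.14 L/s = 8.14/1000 = 0.00814 m³/s.
Cross-sectional area A = πD²/4 = π(0.222)²/4 = 0.03871 m²; mean velocity V = Q/A = 0.00814/0.03871 = 0.2103 m/s.
Reynolds number Re = ρVD/μ = 604 · 0.2103 · 0.222 / 0.000246 = 1.146e+05.
Re > 4000 → turbulent. Relative roughness ε/D = 5.5e-05/0.222 = 0.000248. Haaland: 1/√f = -1.8 log₁₀[(0.000248/3.7)^1.11 + 6.9/1.146e+05] = -1.8 log₁₀[2.33e-05 + 6.02e-05] = 7.341, so f = 0.01855.
Darcy-Weisbach: ΔP = f(L/D)(ρV²/2) = 0.01855·(30/0.222)·(604·0.2103²/2) = 0.01855·135.1·13.36 = 33.49 Pa.
Head loss h_f = ΔP/(ρg) = 33.49/(604·9.81) = 0.00565 m.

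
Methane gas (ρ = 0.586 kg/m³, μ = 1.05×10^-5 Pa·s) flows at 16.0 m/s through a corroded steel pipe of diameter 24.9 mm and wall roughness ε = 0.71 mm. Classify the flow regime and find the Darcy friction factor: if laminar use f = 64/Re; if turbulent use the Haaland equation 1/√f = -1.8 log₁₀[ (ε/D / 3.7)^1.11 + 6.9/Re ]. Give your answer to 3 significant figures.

Re = ρVD/μ = 0.586·16·0.0249/1.05e-05 = 2.223e+04.
Re > 4000 → turbulent. ε/D = 0.00071/0.0249 = 0.0285; Haaland: 1/√f = -1.8 log₁₀[0.00451 + 0.00031] = 4.17, so f = 0.05751.

f ≈ 0.0575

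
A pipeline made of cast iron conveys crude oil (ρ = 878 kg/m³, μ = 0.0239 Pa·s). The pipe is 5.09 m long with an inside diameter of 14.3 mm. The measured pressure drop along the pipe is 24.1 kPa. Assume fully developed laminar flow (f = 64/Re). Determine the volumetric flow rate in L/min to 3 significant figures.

Q ≈ 12.2 L/min

For laminar flow, f = 64/Re with Re = ρVD/μ, so Darcy-Weisbach reduces to ΔP = 32μLV/D². Solving for V: V = ΔP·D²/(32μL) = 2.41e+04·(0.0143)²/(32·0.0239·5.09) = 1.266 m/s.
Check: Re = ρVD/μ = 878·1.266·0.0143/0.0239 = 665.1 < 2300, so the laminar assumption holds.
Q = V·A = 1.266·(π/4·0.0143²) = 0.0002033 m³/s = 12.2 L/min.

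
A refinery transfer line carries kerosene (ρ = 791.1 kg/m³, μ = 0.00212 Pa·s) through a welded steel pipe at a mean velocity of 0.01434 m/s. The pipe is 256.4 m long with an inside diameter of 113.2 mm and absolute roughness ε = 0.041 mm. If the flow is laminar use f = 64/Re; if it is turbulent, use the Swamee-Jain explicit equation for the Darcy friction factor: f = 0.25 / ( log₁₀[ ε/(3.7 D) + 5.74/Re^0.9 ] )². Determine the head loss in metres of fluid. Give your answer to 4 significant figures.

h_f ≈ 0.002508 m

Reynolds number Re = ρVD/μ = 791.1 · 0.01434 · 0.1132 / 0.00212 = 605.7.
Re < 2300 → laminar flow, so f = 64/Re = 64/605.7 = 0.1057 (the turbulent correlation is not needed).
Darcy-Weisbach: ΔP = f(L/D)(ρV²/2) = 0.1057·(256.4/0.1132)·(791.1·0.01434²/2) = 0.1057·2265·0.08134 = 19.47 Pa.
Head loss h_f = ΔP/(ρg) = 19.47/(791.1·9.81) = 0.002508 m.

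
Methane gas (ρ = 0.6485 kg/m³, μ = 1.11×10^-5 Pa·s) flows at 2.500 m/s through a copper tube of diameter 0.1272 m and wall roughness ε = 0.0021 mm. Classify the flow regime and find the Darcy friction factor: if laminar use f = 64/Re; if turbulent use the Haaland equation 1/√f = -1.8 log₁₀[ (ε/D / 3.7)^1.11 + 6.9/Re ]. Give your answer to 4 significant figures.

Re = ρVD/μ = 0.6485·2.5·0.1272/1.11e-05 = 1.858e+04.
Re > 4000 → turbulent. ε/D = 2.1e-06/0.1272 = 1.65e-05; Haaland: 1/√f = -1.8 log₁₀[1.15e-06 + 0.000371] = 6.172, so f = 0.02625.

f ≈ 0.02625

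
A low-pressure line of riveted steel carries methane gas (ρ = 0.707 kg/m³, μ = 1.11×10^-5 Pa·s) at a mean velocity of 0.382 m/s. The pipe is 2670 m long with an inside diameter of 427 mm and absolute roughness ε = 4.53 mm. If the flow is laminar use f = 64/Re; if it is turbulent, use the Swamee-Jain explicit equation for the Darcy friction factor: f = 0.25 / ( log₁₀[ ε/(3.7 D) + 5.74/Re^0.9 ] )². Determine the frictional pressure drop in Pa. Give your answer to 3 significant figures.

ΔP ≈ 14.3 Pa

Reynolds number Re = ρVD/μ = 0.707 · 0.382 · 0.427 / 1.11e-05 = 1.039e+04.
Re > 4000 → turbulent. Relative roughness ε/D = 0.00453/0.427 = 0.0106. Swamee-Jain: f = 0.25/(log₁₀[0.0106/3.7 + 5.74/1.039e+04^0.9])² = 0.25/(log₁₀[0.00287 + 0.00139])² = 0.25/(-2.371)² = 0.04449.
Darcy-Weisbach: ΔP = f(L/D)(ρV²/2) = 0.04449·(2670/0.427)·(0.707·0.382²/2) = 0.04449·6253·0.05158 = 14.35 Pa.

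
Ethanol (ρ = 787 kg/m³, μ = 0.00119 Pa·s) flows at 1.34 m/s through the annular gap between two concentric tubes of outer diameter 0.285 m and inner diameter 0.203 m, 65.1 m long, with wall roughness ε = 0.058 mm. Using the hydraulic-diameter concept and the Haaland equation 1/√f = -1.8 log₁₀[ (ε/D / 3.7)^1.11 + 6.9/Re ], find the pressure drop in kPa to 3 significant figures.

ΔP ≈ 12.2 kPa

Hydraulic diameter D_h = 4A/P = D_o - D_i = 0.285 - 0.203 = 0.082 m.
Re = ρVD_h/μ = 787·1.34·0.082/0.00119 = 7.267e+04.
ε/D_h = 5.8e-05/0.082 = 0.000707; Haaland gives 1/√f = -1.8 log₁₀[7.45e-05+9.5e-05] = 6.788, so f = 0.02171.
ΔP = f(L/D_h)(ρV²/2) = 0.02171·65.1/0.082·706.6 = 1.218e+04 Pa.
ΔP = 12.2 kPa.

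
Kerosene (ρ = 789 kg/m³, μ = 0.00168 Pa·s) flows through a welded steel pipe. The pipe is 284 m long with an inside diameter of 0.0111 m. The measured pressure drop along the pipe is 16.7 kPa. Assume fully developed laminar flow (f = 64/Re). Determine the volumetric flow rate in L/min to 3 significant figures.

For laminar flow, f = 64/Re with Re = ρVD/μ, so Darcy-Weisbach reduces to ΔP = 32μLV/D². Solving for V: V = ΔP·D²/(32μL) = 1.67e+04·(0.0111)²/(32·0.00168·284) = 0.1348 m/s.
Check: Re = ρVD/μ = 789·0.1348·0.0111/0.00168 = 702.5 < 2300, so the laminar assumption holds.
Q = V·A = 0.1348·(π/4·0.0111²) = 1.304e-05 m³/s = 0.782 L/min.

Q ≈ 0.782 L/min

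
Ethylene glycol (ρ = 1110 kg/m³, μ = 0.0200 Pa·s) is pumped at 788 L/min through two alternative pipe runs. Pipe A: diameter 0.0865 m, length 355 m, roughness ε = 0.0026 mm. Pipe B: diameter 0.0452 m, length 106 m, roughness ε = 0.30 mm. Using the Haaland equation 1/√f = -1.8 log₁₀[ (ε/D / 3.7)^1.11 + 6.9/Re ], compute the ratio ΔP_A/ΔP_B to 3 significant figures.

ΔP_A/ΔP_B ≈ 0.109

Pipe A: V = Q/A = 0.01313/0.005877 = 2.235 m/s; Re = 1.073e+04; ε/D = 3.01e-05; Haaland → f = 0.03033; ΔP_A = f(L/D)(ρV²/2) = 3.45e+05 Pa.
Pipe B: V = Q/A = 0.01313/0.001605 = 8.185 m/s; Re = 2.053e+04; ε/D = 0.00664; Haaland → f = 0.03645; ΔP_B = f(L/D)(ρV²/2) = 3.178e+06 Pa.
ΔP_A/ΔP_B = 3.45e+05/3.178e+06 = 0.109.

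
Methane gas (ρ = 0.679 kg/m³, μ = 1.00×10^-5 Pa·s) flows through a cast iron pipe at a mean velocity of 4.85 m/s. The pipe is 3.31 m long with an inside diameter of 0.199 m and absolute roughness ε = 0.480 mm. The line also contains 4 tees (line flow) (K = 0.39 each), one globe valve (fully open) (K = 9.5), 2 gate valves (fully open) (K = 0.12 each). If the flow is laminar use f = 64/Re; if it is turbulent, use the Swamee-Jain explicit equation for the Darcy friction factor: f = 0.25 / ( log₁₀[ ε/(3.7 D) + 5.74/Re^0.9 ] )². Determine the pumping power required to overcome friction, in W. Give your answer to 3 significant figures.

Reynolds number Re = ρVD/μ = 0.679 · 4.85 · 0.199 / 1e-05 = 6.553e+04.
Re > 4000 → turbulent. Relative roughness ε/D = 0.00048/0.199 = 0.00241. Swamee-Jain: f = 0.25/(log₁₀[0.00241/3.7 + 5.74/6.553e+04^0.9])² = 0.25/(log₁₀[0.000652 + 0.000266])² = 0.25/(-3.037)² = 0.0271.
Total minor-loss coefficient ΣK = 4·0.39 + 1·9.5 + 2·0.12 = 11.3.
ΔP = [f·L/D + ΣK]·(ρV²/2) = [0.0271·3.31/0.199 + 11.3]·(0.679·4.85²/2) = [0.4507 + 11.3]·7.986 = 93.84 Pa.
Q = V·A = 4.85·0.0311 = 0.1508 m³/s.
Pumping power P = QΔP = 0.1508·93.84 = 14.16 W = 14.2 W.

P ≈ 14.2 W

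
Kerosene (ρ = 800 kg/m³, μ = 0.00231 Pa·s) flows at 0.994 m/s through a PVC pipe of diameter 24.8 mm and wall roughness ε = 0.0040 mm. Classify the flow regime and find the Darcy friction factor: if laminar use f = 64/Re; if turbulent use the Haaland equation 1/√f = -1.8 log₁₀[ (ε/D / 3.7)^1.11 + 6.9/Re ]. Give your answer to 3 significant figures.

Re = ρVD/μ = 800·0.994·0.0248/0.00231 = 8537.
Re > 4000 → turbulent. ε/D = 4e-06/0.0248 = 0.000161; Haaland: 1/√f = -1.8 log₁₀[1.44e-05 + 0.000808] = 5.553, so f = 0.03243.

f ≈ 0.0324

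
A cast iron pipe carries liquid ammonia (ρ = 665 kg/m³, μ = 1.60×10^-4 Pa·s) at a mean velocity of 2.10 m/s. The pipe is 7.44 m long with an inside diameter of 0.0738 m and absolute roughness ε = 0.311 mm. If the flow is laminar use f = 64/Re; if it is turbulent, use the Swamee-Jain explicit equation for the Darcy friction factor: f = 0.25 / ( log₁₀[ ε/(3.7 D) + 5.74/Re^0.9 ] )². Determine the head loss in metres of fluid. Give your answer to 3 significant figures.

h_f ≈ 0.660 m

Reynolds number Re = ρVD/μ = 665 · 2.1 · 0.0738 / 0.00016 = 6.441e+05.
Re > 4000 → turbulent. Relative roughness ε/D = 0.000311/0.0738 = 0.00421. Swamee-Jain: f = 0.25/(log₁₀[0.00421/3.7 + 5.74/6.441e+05^0.9])² = 0.25/(log₁₀[0.00114 + 3.39e-05])² = 0.25/(-2.931)² = 0.02911.
Darcy-Weisbach: ΔP = f(L/D)(ρV²/2) = 0.02911·(7.44/0.0738)·(665·2.1²/2) = 0.02911·100.8·1466 = 4303 Pa.
Head loss h_f = ΔP/(ρg) = 4303/(665·9.81) = 0.660 m.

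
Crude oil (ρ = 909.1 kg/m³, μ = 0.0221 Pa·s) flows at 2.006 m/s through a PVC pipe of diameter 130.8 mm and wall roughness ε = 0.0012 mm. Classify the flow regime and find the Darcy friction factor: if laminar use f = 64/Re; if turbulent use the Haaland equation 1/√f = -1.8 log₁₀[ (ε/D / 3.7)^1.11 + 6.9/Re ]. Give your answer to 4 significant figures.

Re = ρVD/μ = 909.1·2.006·0.1308/0.0221 = 1.079e+04.
Re > 4000 → turbulent. ε/D = 1.2e-06/0.1308 = 9.17e-06; Haaland: 1/√f = -1.8 log₁₀[5.99e-07 + 0.000639] = 5.749, so f = 0.03026.

f ≈ 0.03026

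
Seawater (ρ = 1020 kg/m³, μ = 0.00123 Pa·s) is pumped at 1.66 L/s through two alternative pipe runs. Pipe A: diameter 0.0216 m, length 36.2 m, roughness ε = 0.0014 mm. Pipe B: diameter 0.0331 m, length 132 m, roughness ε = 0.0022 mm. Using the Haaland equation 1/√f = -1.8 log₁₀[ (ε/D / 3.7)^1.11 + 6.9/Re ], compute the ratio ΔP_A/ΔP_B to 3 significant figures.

Pipe A: V = Q/A = 0.00166/0.0003664 = 4.53 m/s; Re = 8.114e+04; ε/D = 6.48e-05; Haaland → f = 0.01887; ΔP_A = f(L/D)(ρV²/2) = 3.31e+05 Pa.
Pipe B: V = Q/A = 0.00166/0.0008605 = 1.929 m/s; Re = 5.295e+04; ε/D = 6.65e-05; Haaland → f = 0.02064; ΔP_B = f(L/D)(ρV²/2) = 1.562e+05 Pa.
ΔP_A/ΔP_B = 3.31e+05/1.562e+05 = 2.12.

ΔP_A/ΔP_B ≈ 2.12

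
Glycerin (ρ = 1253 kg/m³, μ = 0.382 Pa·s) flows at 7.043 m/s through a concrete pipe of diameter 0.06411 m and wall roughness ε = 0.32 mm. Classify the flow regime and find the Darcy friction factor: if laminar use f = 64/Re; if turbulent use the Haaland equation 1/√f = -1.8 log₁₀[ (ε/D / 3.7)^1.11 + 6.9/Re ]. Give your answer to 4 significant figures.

f ≈ 0.04321

Re = ρVD/μ = 1253·7.043·0.06411/0.382 = 1481.
Re < 2300 → laminar, so f = 64/Re = 0.04321 (roughness is irrelevant in laminar flow).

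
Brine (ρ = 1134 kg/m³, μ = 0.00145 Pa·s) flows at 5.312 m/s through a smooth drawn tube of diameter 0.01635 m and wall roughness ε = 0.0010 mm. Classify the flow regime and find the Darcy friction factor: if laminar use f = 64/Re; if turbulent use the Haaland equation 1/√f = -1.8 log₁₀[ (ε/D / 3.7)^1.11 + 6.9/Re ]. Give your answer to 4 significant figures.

Re = ρVD/μ = 1134·5.312·0.01635/0.00145 = 6.792e+04.
Re > 4000 → turbulent. ε/D = 1e-06/0.01635 = 6.12e-05; Haaland: 1/√f = -1.8 log₁₀[4.92e-06 + 0.000102] = 7.151, so f = 0.01956.

f ≈ 0.01956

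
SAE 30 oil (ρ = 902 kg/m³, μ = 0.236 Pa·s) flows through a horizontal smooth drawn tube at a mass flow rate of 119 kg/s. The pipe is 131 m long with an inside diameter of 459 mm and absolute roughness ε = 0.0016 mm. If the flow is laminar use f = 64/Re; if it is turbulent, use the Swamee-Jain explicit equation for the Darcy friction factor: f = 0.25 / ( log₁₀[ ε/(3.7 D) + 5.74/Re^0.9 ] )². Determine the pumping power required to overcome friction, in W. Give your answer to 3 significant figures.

P ≈ 494 W

A = πD²/4 = π(0.459)²/4 = 0.1655 m²; mean velocity V = ṁ/(ρA) = 119/(902 · 0.1655) = 0.7973 m/s.
Reynolds number Re = ρVD/μ = 902 · 0.7973 · 0.459 / 0.236 = 1399.
Re < 2300 → laminar flow, so f = 64/Re = 64/1399 = 0.04576 (the turbulent correlation is not needed).
Darcy-Weisbach: ΔP = f(L/D)(ρV²/2) = 0.04576·(131/0.459)·(902·0.7973²/2) = 0.04576·285.4·286.7 = 3744 Pa.
Q = ṁ/ρ = 119/902 = 0.1319 m³/s.
Pumping power P = QΔP = 0.1319·3744 = 493.9 W = 494 W.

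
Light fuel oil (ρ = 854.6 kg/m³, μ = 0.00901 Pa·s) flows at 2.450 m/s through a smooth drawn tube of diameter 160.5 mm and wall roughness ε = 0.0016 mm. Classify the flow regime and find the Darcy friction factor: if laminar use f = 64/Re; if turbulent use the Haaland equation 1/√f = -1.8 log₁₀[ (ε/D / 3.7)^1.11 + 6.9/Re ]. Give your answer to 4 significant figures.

f ≈ 0.02217

Re = ρVD/μ = 854.6·2.45·0.1605/0.00901 = 3.73e+04.
Re > 4000 → turbulent. ε/D = 1.6e-06/0.1605 = 9.97e-06; Haaland: 1/√f = -1.8 log₁₀[6.57e-07 + 0.000185] = 6.716, so f = 0.02217.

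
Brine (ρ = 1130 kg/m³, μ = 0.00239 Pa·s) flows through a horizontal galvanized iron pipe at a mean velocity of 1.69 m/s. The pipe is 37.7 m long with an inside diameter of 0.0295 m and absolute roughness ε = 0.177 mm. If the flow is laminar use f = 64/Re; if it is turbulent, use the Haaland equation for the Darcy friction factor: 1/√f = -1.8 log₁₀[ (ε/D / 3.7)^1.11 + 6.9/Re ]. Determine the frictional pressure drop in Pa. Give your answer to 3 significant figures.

ΔP ≈ 72600 Pa

Reynolds number Re = ρVD/μ = 1130 · 1.69 · 0.0295 / 0.00239 = 2.357e+04.
Re > 4000 → turbulent. Relative roughness ε/D = 0.000177/0.0295 = 0.006. Haaland: 1/√f = -1.8 log₁₀[(0.006/3.7)^1.11 + 6.9/2.357e+04] = -1.8 log₁₀[0.0008 + 0.000293] = 5.331, so f = 0.03519.
Darcy-Weisbach: ΔP = f(L/D)(ρV²/2) = 0.03519·(37.7/0.0295)·(1130·1.69²/2) = 0.03519·1278·1614 = 7.257e+04 Pa.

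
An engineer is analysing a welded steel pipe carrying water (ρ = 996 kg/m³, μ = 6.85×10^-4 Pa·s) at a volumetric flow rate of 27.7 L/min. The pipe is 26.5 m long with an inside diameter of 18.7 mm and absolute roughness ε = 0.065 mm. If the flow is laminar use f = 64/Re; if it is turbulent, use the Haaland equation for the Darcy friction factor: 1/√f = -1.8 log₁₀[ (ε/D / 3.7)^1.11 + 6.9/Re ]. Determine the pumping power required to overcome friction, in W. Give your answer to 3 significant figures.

Q = 27.7 L/min = 27.7/60000 = 0.0004617 m³/s.
Cross-sectional area A = πD²/4 = π(0.0187)²/4 = 0.0002746 m²; mean velocity V = Q/A = 0.0004617/0.0002746 = 1.681 m/s.
Reynolds number Re = ρVD/μ = 996 · 1.681 · 0.0187 / 0.000685 = 4.571e+04.
Re > 4000 → turbulent. Relative roughness ε/D = 6.5e-05/0.0187 = 0.00348. Haaland: 1/√f = -1.8 log₁₀[(0.00348/3.7)^1.11 + 6.9/4.571e+04] = -1.8 log₁₀[0.000436 + 0.000151] = 5.816, so f = 0.02956.
Darcy-Weisbach: ΔP = f(L/D)(ρV²/2) = 0.02956·(26.5/0.0187)·(996·1.681²/2) = 0.02956·1417·1407 = 5.895e+04 Pa.
Pumping power P = QΔP = 0.0004617·5.895e+04 = 27.22 W = 27.2 W.

P ≈ 27.2 W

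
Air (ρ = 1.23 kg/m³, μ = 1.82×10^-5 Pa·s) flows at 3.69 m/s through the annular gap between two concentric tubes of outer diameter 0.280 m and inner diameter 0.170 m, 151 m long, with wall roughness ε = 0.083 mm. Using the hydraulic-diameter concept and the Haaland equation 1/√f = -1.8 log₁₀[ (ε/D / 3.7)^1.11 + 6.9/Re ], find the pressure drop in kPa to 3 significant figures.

ΔP ≈ 0.293 kPa

Hydraulic diameter D_h = 4A/P = D_o - D_i = 0.28 - 0.17 = 0.11 m.
Re = ρVD_h/μ = 1.23·3.69·0.11/1.82e-05 = 2.743e+04.
ε/D_h = 8.3e-05/0.11 = 0.000755; Haaland gives 1/√f = -1.8 log₁₀[8.01e-05+0.000252] = 6.263, so f = 0.02549.
ΔP = f(L/D_h)(ρV²/2) = 0.02549·151/0.11·8.374 = 293.1 Pa.
ΔP = 0.293 kPa.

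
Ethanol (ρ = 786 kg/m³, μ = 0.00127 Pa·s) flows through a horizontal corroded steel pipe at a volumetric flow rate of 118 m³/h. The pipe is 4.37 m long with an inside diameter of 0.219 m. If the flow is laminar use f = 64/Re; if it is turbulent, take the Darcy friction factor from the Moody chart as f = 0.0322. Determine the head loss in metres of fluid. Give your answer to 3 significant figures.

h_f ≈ 0.0248 m

Q = 118 m³/h = 118/3600 = 0.03278 m³/s.
Cross-sectional area A = πD²/4 = π(0.219)²/4 = 0.03767 m²; mean velocity V = Q/A = 0.03278/0.03767 = 0.8702 m/s.
Reynolds number Re = ρVD/μ = 786 · 0.8702 · 0.219 / 0.00127 = 1.179e+05.
Re > 4000 → turbulent; use the Moody-chart value f = 0.0322.
Darcy-Weisbach: ΔP = f(L/D)(ρV²/2) = 0.0322·(4.37/0.219)·(786·0.8702²/2) = 0.0322·19.95·297.6 = 191.2 Pa.
Head loss h_f = ΔP/(ρg) = 191.2/(786·9.81) = 0.0248 m.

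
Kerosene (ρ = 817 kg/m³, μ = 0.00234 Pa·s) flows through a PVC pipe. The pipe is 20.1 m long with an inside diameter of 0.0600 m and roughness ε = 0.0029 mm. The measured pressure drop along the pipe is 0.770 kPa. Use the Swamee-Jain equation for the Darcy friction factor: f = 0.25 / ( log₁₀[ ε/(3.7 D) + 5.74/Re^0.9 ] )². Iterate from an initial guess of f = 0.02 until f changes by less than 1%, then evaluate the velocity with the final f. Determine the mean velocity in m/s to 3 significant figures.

Rearranging Darcy-Weisbach: V = √(2·ΔP·D/(f·L·ρ)). With ε/D = 2.9e-06/0.06 = 4.83e-05, iterate starting from f = 0.02:
  f = 0.02 → V = √(2·770·0.06/(0.02·20.1·817)) = 0.5304 m/s; Re = ρVD/μ = 1.111e+04; f → 0.03018
  f = 0.03018 → V = 0.4318 m/s; Re = 9045; f → 0.03193
  f = 0.03193 → V = 0.4198 m/s; Re = 8794; f → 0.03218
Converged (Δf/f < 1%). With the final f = 0.03218: V = √(2·770·0.06/(0.03218·20.1·817)) = 0.4182 m/s.

V ≈ 0.418 m/s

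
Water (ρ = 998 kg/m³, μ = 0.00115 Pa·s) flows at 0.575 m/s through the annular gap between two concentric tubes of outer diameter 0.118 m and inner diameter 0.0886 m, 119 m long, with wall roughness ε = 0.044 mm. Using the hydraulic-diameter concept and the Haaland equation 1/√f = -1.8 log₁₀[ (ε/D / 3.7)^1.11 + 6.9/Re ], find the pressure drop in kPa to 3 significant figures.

ΔP ≈ 20.2 kPa

Hydraulic diameter D_h = 4A/P = D_o - D_i = 0.118 - 0.0886 = 0.0294 m.
Re = ρVD_h/μ = 998·0.575·0.0294/0.00115 = 1.467e+04.
ε/D_h = 4.4e-05/0.0294 = 0.0015; Haaland gives 1/√f = -1.8 log₁₀[0.000171+0.00047] = 5.747, so f = 0.03028.
ΔP = f(L/D_h)(ρV²/2) = 0.03028·119/0.0294·165 = 2.022e+04 Pa.
ΔP = 20.2 kPa.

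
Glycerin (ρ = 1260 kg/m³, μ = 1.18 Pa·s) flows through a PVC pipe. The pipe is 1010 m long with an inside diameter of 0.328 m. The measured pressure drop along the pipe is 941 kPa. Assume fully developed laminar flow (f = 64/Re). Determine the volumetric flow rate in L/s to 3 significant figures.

Q ≈ 224 L/s

For laminar flow, f = 64/Re with Re = ρVD/μ, so Darcy-Weisbach reduces to ΔP = 32μLV/D². Solving for V: V = ΔP·D²/(32μL) = 9.41e+05·(0.328)²/(32·1.18·1010) = 2.655 m/s.
Check: Re = ρVD/μ = 1260·2.655·0.328/1.18 = 929.7 < 2300, so the laminar assumption holds.
Q = V·A = 2.655·(π/4·0.328²) = 0.2243 m³/s = 224 L/s.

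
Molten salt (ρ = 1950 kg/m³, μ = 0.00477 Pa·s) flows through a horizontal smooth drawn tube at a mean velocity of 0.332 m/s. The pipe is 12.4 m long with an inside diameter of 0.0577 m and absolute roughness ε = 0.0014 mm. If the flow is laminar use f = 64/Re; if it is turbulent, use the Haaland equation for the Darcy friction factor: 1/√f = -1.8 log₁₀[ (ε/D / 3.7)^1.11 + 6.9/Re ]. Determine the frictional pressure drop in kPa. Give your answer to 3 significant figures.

ΔP ≈ 0.764 kPa

Reynolds number Re = ρVD/μ = 1950 · 0.332 · 0.0577 / 0.00477 = 7831.
Re > 4000 → turbulent. Relative roughness ε/D = 1.4e-06/0.0577 = 2.43e-05. Haaland: 1/√f = -1.8 log₁₀[(2.43e-05/3.7)^1.11 + 6.9/7831] = -1.8 log₁₀[1.76e-06 + 0.000881] = 5.497, so f = 0.03309.
Darcy-Weisbach: ΔP = f(L/D)(ρV²/2) = 0.03309·(12.4/0.0577)·(1950·0.332²/2) = 0.03309·214.9·107.5 = 764.2 Pa.
ΔP = 764.2 Pa = 0.764 kPa.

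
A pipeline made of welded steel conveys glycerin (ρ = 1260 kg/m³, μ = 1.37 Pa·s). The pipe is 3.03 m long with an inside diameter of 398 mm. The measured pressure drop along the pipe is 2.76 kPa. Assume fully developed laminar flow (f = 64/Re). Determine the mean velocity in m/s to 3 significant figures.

For laminar flow, f = 64/Re with Re = ρVD/μ, so Darcy-Weisbach reduces to ΔP = 32μLV/D². Solving for V: V = ΔP·D²/(32μL) = 2760·(0.398)²/(32·1.37·3.03) = 3.291 m/s.
Check: Re = ρVD/μ = 1260·3.291·0.398/1.37 = 1205 < 2300, so the laminar assumption holds.

V ≈ 3.29 m/s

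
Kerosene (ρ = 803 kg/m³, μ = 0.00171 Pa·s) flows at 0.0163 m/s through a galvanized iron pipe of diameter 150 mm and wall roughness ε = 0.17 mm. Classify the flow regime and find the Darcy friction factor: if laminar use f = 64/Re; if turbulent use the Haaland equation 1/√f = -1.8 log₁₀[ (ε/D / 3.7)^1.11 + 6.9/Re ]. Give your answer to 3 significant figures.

f ≈ 0.0557

Re = ρVD/μ = 803·0.0163·0.15/0.00171 = 1148.
Re < 2300 → laminar, so f = 64/Re = 0.05574 (roughness is irrelevant in laminar flow).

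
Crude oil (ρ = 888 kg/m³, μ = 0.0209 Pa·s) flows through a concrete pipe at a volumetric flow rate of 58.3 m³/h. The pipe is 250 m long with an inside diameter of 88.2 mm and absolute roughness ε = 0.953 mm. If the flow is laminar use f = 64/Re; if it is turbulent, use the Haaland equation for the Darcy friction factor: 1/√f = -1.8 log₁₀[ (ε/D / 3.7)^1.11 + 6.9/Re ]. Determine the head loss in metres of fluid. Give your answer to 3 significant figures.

h_f ≈ 44.6 m

Q = 58.3 m³/h = 58.3/3600 = 0.01619 m³/s.
Cross-sectional area A = πD²/4 = π(0.0882)²/4 = 0.00611 m²; mean velocity V = Q/A = 0.01619/0.00611 = 2.651 m/s.
Reynolds number Re = ρVD/μ = 888 · 2.651 · 0.0882 / 0.0209 = 9933.
Re > 4000 → turbulent. Relative roughness ε/D = 0.000953/0.0882 = 0.0108. Haaland: 1/√f = -1.8 log₁₀[(0.0108/3.7)^1.11 + 6.9/9933] = -1.8 log₁₀[0.00154 + 0.000695] = 4.773, so f = 0.0439.
Darcy-Weisbach: ΔP = f(L/D)(ρV²/2) = 0.0439·(250/0.0882)·(888·2.651²/2) = 0.0439·2834·3119 = 3.882e+05 Pa.
Head loss h_f = ΔP/(ρg) = 3.882e+05/(888·9.81) = 44.6 m.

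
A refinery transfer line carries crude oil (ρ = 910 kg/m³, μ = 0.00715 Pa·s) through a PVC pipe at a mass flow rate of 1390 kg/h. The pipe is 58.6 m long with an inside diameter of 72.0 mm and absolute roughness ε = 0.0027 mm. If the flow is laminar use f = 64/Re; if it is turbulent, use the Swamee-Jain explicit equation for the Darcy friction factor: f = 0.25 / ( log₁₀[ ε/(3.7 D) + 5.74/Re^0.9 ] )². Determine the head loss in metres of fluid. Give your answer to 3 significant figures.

ṁ = 1390 kg/h = 1390/3600 = 0.3861 kg/s.
A = πD²/4 = π(0.072)²/4 = 0.004072 m²; mean velocity V = ṁ/(ρA) = 0.3861/(910 · 0.004072) = 0.1042 m/s.
Reynolds number Re = ρVD/μ = 910 · 0.1042 · 0.072 / 0.00715 = 955.
Re < 2300 → laminar flow, so f = 64/Re = 64/955 = 0.06702 (the turbulent correlation is not needed).
Darcy-Weisbach: ΔP = f(L/D)(ρV²/2) = 0.06702·(58.6/0.072)·(910·0.1042²/2) = 0.06702·813.9·4.941 = 269.5 Pa.
Head loss h_f = ΔP/(ρg) = 269.5/(910·9.81) = 0.0302 m.

h_f ≈ 0.0302 m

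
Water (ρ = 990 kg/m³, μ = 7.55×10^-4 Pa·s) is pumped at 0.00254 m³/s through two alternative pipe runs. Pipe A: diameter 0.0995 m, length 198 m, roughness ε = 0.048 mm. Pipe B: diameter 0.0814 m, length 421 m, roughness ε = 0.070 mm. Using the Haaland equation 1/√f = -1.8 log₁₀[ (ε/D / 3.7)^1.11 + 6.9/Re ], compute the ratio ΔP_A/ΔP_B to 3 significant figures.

ΔP_A/ΔP_B ≈ 0.170

Pipe A: V = Q/A = 0.00254/0.007776 = 0.3267 m/s; Re = 4.262e+04; ε/D = 0.000482; Haaland → f = 0.02283; ΔP_A = f(L/D)(ρV²/2) = 2400 Pa.
Pipe B: V = Q/A = 0.00254/0.005204 = 0.4881 m/s; Re = 5.21e+04; ε/D = 0.00086; Haaland → f = 0.0232; ΔP_B = f(L/D)(ρV²/2) = 1.415e+04 Pa.
ΔP_A/ΔP_B = 2400/1.415e+04 = 0.170.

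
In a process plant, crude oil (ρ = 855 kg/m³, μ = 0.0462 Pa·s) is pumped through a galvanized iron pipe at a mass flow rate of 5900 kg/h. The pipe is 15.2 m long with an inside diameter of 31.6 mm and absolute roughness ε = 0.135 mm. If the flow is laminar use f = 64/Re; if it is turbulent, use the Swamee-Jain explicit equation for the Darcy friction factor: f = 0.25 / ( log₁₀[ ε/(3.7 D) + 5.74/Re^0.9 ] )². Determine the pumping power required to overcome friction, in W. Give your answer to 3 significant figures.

ṁ = 5900 kg/h = 5900/3600 = 1.639 kg/s.
A = πD²/4 = π(0.0316)²/4 = 0.0007843 m²; mean velocity V = ṁ/(ρA) = 1.639/(855 · 0.0007843) = 2.444 m/s.
Reynolds number Re = ρVD/μ = 855 · 2.444 · 0.0316 / 0.0462 = 1429.
Re < 2300 → laminar flow, so f = 64/Re = 64/1429 = 0.04478 (the turbulent correlation is not needed).
Darcy-Weisbach: ΔP = f(L/D)(ρV²/2) = 0.04478·(15.2/0.0316)·(855·2.444²/2) = 0.04478·481·2554 = 5.5e+04 Pa.
Q = ṁ/ρ = 1.639/855 = 0.001917 m³/s.
Pumping power P = QΔP = 0.001917·5.5e+04 = 105.4 W = 105 W.

P ≈ 105 W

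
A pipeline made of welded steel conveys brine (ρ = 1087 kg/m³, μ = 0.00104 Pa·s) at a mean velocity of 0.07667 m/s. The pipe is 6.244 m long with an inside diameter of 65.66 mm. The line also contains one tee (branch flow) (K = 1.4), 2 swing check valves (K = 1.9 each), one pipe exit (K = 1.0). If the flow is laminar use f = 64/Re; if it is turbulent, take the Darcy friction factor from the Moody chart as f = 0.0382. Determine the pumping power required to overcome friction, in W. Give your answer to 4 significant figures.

Reynolds number Re = ρVD/μ = 1087 · 0.07667 · 0.06566 / 0.00104 = 5262.
Re > 4000 → turbulent; use the Moody-chart value f = 0.0382.
Total minor-loss coefficient ΣK = 1·1.4 + 2·1.9 + 1·1 = 6.2.
ΔP = [f·L/D + ΣK]·(ρV²/2) = [0.0382·6.244/0.06566 + 6.2]·(1087·0.07667²/2) = [3.633 + 6.2]·3.195 = 31.41 Pa.
Q = V·A = 0.07667·0.003386 = 0.0002596 m³/s.
Pumping power P = QΔP = 0.0002596·31.41 = 0.0081553 W = 0.008155 W.

P ≈ 0.008155 W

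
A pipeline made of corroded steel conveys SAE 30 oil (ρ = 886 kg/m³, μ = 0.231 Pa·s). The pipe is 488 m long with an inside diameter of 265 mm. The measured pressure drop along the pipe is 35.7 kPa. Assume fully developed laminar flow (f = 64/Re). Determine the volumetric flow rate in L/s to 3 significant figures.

Q ≈ 38.3 L/s

For laminar flow, f = 64/Re with Re = ρVD/μ, so Darcy-Weisbach reduces to ΔP = 32μLV/D². Solving for V: V = ΔP·D²/(32μL) = 3.57e+04·(0.265)²/(32·0.231·488) = 0.695 m/s.
Check: Re = ρVD/μ = 886·0.695·0.265/0.231 = 706.4 < 2300, so the laminar assumption holds.
Q = V·A = 0.695·(π/4·0.265²) = 0.03833 m³/s = 38.3 L/s.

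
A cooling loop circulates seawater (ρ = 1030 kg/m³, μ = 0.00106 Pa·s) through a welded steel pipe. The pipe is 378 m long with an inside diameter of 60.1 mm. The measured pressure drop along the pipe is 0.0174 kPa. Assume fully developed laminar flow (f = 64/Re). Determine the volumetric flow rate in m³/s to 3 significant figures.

For laminar flow, f = 64/Re with Re = ρVD/μ, so Darcy-Weisbach reduces to ΔP = 32μLV/D². Solving for V: V = ΔP·D²/(32μL) = 17.4·(0.0601)²/(32·0.00106·378) = 0.004902 m/s.
Check: Re = ρVD/μ = 1030·0.004902·0.0601/0.00106 = 286.3 < 2300, so the laminar assumption holds.
Q = V·A = 0.004902·(π/4·0.0601²) = 1.391e-05 m³/s = 1.39×10^-5 m³/s.

Q ≈ 1.39×10^-5 m³/s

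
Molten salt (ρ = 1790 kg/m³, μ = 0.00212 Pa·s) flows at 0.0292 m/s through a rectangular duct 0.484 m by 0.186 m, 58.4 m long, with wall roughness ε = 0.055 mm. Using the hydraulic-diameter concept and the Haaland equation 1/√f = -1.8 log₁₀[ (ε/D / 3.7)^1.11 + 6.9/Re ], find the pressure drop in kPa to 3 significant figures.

Hydraulic diameter D_h = 4A/P = 4·(0.484·0.186)/(2·(0.484+0.186)) = 0.3601/1.34 = 0.2687 m.
Re = ρVD_h/μ = 1790·0.0292·0.2687/0.00212 = 6625.
ε/D_h = 5.5e-05/0.2687 = 0.000205; Haaland gives 1/√f = -1.8 log₁₀[1.88e-05+0.00104] = 5.354, so f = 0.03488.
ΔP = f(L/D_h)(ρV²/2) = 0.03488·58.4/0.2687·0.7631 = 5.785 Pa.
ΔP = 0.00578 kPa.

ΔP ≈ 0.00578 kPa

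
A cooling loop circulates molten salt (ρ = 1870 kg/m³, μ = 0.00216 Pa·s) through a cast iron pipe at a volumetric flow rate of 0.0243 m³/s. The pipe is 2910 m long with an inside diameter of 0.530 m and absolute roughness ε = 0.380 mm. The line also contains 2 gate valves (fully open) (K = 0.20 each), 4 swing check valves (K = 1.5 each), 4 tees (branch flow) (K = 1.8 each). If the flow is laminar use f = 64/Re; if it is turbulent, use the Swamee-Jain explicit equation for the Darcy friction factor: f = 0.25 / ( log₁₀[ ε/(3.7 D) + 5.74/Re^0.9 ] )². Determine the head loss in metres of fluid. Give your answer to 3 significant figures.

h_f ≈ 0.0875 m

Cross-sectional area A = πD²/4 = π(0.53)²/4 = 0.2206 m²; mean velocity V = Q/A = 0.0243/0.2206 = 0.1101 m/s.
Reynolds number Re = ρVD/μ = 1870 · 0.1101 · 0.53 / 0.00216 = 5.054e+04.
Re > 4000 → turbulent. Relative roughness ε/D = 0.00038/0.53 = 0.000717. Swamee-Jain: f = 0.25/(log₁₀[0.000717/3.7 + 5.74/5.054e+04^0.9])² = 0.25/(log₁₀[0.000194 + 0.000335])² = 0.25/(-3.276)² = 0.02329.
Total minor-loss coefficient ΣK = 2·0.2 + 4·1.5 + 4·1.8 = 13.6.
ΔP = [f·L/D + ΣK]·(ρV²/2) = [0.02329·2910/0.53 + 13.6]·(1870·0.1101²/2) = [127.9 + 13.6]·11.34 = 1605 Pa.
Head loss h_f = ΔP/(ρg) = 1605/(1870·9.81) = 0.0875 m.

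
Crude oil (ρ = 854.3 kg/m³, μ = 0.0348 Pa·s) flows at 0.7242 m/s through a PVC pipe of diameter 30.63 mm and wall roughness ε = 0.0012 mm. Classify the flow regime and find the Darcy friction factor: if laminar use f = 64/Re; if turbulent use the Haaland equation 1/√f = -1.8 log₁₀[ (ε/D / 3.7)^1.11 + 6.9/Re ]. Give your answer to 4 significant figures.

f ≈ 0.1175

Re = ρVD/μ = 854.3·0.7242·0.03063/0.0348 = 544.5.
Re < 2300 → laminar, so f = 64/Re = 0.1175 (roughness is irrelevant in laminar flow).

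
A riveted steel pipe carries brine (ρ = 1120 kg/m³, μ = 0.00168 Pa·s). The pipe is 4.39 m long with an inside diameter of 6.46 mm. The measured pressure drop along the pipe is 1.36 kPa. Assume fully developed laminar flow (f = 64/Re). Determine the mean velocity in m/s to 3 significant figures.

V ≈ 0.240 m/s

For laminar flow, f = 64/Re with Re = ρVD/μ, so Darcy-Weisbach reduces to ΔP = 32μLV/D². Solving for V: V = ΔP·D²/(32μL) = 1360·(0.00646)²/(32·0.00168·4.39) = 0.2405 m/s.
Check: Re = ρVD/μ = 1120·0.2405·0.00646/0.00168 = 1036 < 2300, so the laminar assumption holds.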